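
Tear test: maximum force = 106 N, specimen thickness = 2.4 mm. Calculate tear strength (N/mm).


Tear strength = force / thickness
Tear = 106 / 2.4 = 44.2 N/mm


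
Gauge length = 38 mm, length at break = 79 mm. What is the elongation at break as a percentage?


107.9%

Extension = 79 - 38 = 41 mm
Elongation = 41 / 38 x 100 = 107.9%


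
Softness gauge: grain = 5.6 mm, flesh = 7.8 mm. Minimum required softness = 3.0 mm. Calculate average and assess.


Average = (5.6 + 7.8) / 2 = 6.70 mm
Minimum = 3.0 mm
Meets requirement: Yes


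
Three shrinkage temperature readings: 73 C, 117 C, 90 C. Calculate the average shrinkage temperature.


Average = (73 + 117 + 90) / 3
Average = 280 / 3 = 93.3 C


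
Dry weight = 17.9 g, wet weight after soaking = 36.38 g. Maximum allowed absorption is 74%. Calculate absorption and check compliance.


WA = (36.38 - 17.9) / 17.9 x 100 = 103.2%
Maximum allowed: 74%
Compliant: No


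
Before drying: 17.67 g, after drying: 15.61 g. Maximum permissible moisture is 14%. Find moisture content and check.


MC = (17.67 - 15.61) / 17.67 x 100 = 11.7%
Maximum: 14%
Acceptable: Yes


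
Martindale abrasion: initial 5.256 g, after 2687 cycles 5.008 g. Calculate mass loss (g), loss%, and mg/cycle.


Loss = 5.256 - 5.008 = 0.248 g
Loss% = 0.248 / 5.256 x 100 = 4.72%
Rate = 0.248 / 2687 x 1000 = 0.092 mg/cycle


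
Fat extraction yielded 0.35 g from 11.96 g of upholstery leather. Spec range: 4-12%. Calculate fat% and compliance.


Fat% = 0.35 / 11.96 x 100 = 2.9%
Spec range: 4-12%
Compliant: No


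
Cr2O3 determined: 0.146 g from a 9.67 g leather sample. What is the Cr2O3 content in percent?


Cr2O3% = 0.146 / 9.67 x 100
Cr2O3% = 1.51%


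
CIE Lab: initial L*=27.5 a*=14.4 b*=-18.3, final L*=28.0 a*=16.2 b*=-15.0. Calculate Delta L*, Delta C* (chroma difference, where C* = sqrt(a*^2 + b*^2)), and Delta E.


Delta L* = 28.0 - 27.5 = 0.5
C1* = sqrt((14.4)^2 + (-18.3)^2) = 23.286
C2* = sqrt((16.2)^2 + (-15.0)^2) = 22.078
Delta C* = 22.078 - 23.286 = -1.21
Delta E = sqrt((0.5)^2 + (1.8)^2 + (3.3)^2) = 3.79


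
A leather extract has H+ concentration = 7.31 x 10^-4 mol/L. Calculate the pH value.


pH = -log10[H+]
pH = -log10(7.31 x 10^-4) = 3.14


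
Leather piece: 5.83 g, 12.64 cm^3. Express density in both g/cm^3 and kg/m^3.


0.461 g/cm^3
461 kg/m^3


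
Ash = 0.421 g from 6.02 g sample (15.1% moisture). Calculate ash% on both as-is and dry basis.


As-is ash = 6.99%
Dry-basis ash = 8.24%


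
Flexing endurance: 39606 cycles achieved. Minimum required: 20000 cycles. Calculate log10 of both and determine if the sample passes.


log10(39606) = 4.60
log10(20000) = 4.30
Passes: Yes


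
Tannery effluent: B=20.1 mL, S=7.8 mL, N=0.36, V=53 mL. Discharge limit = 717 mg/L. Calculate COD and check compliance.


COD = 668.4 mg/L
Compliant: Yes


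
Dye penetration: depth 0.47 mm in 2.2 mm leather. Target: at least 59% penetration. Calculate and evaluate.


Penetration = 21.4%
Meets target: No


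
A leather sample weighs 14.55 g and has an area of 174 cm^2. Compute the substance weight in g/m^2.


836.2 g/m^2

Substance weight = mass / area x 10000
SW = 14.55 / 174 x 10000
SW = 836.2 g/m^2


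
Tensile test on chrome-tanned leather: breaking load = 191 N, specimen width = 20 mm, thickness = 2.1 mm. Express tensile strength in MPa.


Cross-section = 20 x 2.1 = 42.0 mm^2
TS = 191 / 42.0 = 4.55 MPa
(1 N/mm^2 = 1 MPa)


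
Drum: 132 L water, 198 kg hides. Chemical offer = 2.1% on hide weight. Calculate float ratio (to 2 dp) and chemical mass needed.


Float ratio = 0.67
Chemical needed = 4.158 kg

Float ratio = 132 / 198 = 0.67
Chemical = 198 x 2.1 / 100 = 4.158 kg


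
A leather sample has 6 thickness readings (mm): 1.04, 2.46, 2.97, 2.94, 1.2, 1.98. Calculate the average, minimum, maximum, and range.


Sum = 12.59
Average = 12.59 / 6 = 2.10 mm
Minimum = 1.04 mm
Maximum = 2.97 mm
Range = 2.97 - 1.04 = 1.93 mm


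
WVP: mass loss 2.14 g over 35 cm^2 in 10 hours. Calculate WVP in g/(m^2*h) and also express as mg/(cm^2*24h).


WVP = 61.14 g/(m^2*h)
Daily rate = 146.74 mg/(cm^2*24h)


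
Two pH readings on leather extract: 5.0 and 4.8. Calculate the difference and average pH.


Difference = 0.2
Average pH = 4.90

Difference = |5.0 - 4.8| = 0.2
Average = (5.0 + 4.8) / 2 = 4.90


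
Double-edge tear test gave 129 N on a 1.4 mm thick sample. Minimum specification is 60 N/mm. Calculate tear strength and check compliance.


Tear strength = 129 / 1.4 = 92.1 N/mm
Required minimum = 60 N/mm
Compliant: Yes


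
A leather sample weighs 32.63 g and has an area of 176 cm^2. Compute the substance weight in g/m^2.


1854.0 g/m^2

Substance weight = mass / area x 10000
SW = 32.63 / 176 x 10000
SW = 1854.0 g/m^2


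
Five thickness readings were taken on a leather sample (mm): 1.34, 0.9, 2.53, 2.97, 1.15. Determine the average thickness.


Sum = 1.34 + 0.9 + 2.53 + 2.97 + 1.15 = 8.89
Average = 8.89 / 5 = 1.78 mm


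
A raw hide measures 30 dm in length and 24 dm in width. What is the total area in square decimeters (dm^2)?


Area = length x width
Area = 30 x 24 = 720 dm^2


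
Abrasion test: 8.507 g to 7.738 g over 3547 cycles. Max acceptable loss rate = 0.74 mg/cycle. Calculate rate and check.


Rate = 0.217 mg/cycle
Passes: Yes


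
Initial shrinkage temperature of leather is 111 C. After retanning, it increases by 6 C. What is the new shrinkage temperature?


New Ts = 111 + 6 = 117 C


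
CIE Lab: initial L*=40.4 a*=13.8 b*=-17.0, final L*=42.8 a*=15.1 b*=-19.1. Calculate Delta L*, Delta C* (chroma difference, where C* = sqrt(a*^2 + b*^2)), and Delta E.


Delta L* = 42.8 - 40.4 = 2.4
C1* = sqrt((13.8)^2 + (-17.0)^2) = 21.896
C2* = sqrt((15.1)^2 + (-19.1)^2) = 24.348
Delta C* = 24.348 - 21.896 = 2.45
Delta E = sqrt((2.4)^2 + (1.3)^2 + (-2.1)^2) = 3.44


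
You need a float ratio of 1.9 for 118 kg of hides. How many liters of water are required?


Water = hide weight x target ratio
Water = 118 x 1.9 = 224.2 L


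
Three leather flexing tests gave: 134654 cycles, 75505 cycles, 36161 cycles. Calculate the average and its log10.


Average = (134654 + 75505 + 36161) / 3 = 82107 cycles
log10(82107) = 4.91


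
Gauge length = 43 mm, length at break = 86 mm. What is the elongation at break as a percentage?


100.0%


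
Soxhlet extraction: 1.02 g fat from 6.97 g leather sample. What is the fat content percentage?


Fat content = 1.02 / 6.97 x 100
Fat = 14.6%


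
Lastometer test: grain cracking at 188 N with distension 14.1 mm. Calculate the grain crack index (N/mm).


13.3 N/mm

Grain crack index = force / distension
Index = 188 / 14.1 = 13.3 N/mm


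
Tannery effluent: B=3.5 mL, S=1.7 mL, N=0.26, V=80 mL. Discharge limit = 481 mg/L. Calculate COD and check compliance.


COD = (3.5 - 1.7) x 0.26 x 8000 / 80 = 46.8 mg/L
Limit: 481 mg/L
Compliant: Yes


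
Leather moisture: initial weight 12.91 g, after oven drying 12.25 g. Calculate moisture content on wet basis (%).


5.1%


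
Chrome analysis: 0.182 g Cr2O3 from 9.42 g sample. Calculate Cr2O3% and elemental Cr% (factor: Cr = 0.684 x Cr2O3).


Cr2O3 = 1.93%
Cr = 1.32%

Cr2O3% = 0.182 / 9.42 x 100 = 1.93%
Cr% = 1.93 x 0.684 = 1.32%


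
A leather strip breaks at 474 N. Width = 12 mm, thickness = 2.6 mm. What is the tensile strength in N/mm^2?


Cross-sectional area = 12 x 2.6 = 31.2 mm^2
Tensile strength = 474 / 31.2 = 15.19 N/mm^2


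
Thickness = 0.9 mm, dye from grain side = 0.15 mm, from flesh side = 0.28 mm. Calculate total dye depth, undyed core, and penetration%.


Total dyed = 0.43 mm
Undyed core = 0.47 mm
Penetration = 47.8%


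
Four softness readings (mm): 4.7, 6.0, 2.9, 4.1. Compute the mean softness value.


4.43 mm

Sum = 4.7 + 6.0 + 2.9 + 4.1
Mean = 17.7 / 4 = 4.43 mm


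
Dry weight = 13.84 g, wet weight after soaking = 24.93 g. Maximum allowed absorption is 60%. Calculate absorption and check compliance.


Absorption = 80.1%
Compliant: No

WA = (24.93 - 13.84) / 13.84 x 100 = 80.1%
Maximum allowed: 60%
Compliant: No


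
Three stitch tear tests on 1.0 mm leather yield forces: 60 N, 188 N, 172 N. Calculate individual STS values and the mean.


STS1 = 60.0 N/mm
STS2 = 188.0 N/mm
STS3 = 172.0 N/mm
Mean = 140.0 N/mm

STS1 = 60 / 1.0 = 60.0 N/mm
STS2 = 188 / 1.0 = 188.0 N/mm
STS3 = 172 / 1.0 = 172.0 N/mm
Mean = (60.0 + 188.0 + 172.0) / 3 = 140.0 N/mm


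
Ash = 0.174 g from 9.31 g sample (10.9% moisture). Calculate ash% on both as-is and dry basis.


As-is ash = 1.87%
Dry-basis ash = 2.10%


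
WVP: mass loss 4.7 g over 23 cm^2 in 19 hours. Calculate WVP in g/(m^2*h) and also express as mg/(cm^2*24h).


WVP = 4.7 / (23 x 19) x 10000 = 107.55 g/(m^2*h)
Mass loss in mg = 4.7 x 1000 = 4700 mg
Per cm^2 per 24h in mg: 4700 x 24 / (23 x 19) = 112800 / 437 = 258.12 mg/(cm^2*24h)


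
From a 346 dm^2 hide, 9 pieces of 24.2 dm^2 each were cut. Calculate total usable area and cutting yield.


Usable area = 217.8 dm^2
Yield = 62.9%

Total usable = 9 x 24.2 = 217.8 dm^2
Yield = 217.8 / 346 x 100 = 62.9%


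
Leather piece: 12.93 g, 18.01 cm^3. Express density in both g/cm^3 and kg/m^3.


Density = 12.93 / 18.01 = 0.718 g/cm^3
Convert: 0.718 x 1000 = 718 kg/m^3


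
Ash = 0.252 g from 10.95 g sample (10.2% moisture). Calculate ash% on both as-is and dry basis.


As-is ash% = 0.252 / 10.95 x 100 = 2.30%
Dry mass = 10.95 x (100 - 10.2) / 100 = 9.8331 g
Dry-basis ash% = 0.252 / 9.8331 x 100 = 2.56%


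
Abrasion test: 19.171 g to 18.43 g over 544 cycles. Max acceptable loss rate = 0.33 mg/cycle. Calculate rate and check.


Loss = 19.171 - 18.43 = 0.741 g
Rate = 0.741 g / 544 cycles x 1000 = 1.362 mg/cycle
Max = 0.33 mg/cycle
Passes: No


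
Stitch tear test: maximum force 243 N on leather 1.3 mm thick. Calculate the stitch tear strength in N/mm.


186.9 N/mm

Stitch tear strength = force / thickness
STS = 243 / 1.3 = 186.9 N/mm


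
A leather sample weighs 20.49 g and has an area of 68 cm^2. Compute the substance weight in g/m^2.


Substance weight = mass / area x 10000
SW = 20.49 / 68 x 10000
SW = 3013.2 g/m^2


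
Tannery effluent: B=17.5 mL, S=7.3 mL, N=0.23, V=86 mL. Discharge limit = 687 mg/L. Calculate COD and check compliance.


COD = (17.5 - 7.3) x 0.23 x 8000 / 86 = 218.2 mg/L
Limit: 687 mg/L
Compliant: Yes


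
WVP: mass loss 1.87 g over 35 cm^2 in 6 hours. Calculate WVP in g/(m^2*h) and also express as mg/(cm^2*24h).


WVP = 89.05 g/(m^2*h)
Daily rate = 213.71 mg/(cm^2*24h)

WVP = 1.87 / (35 x 6) x 10000 = 89.05 g/(m^2*h)
Mass loss in mg = 1.87 x 1000 = 1870 mg
Per cm^2 per 24h in mg: 1870 x 24 / (35 x 6) = 44880 / 210 = 213.71 mg/(cm^2*24h)


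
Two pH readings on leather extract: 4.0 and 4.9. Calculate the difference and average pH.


Difference = |4.0 - 4.9| = 0.9
Average = (4.0 + 4.9) / 2 = 4.45


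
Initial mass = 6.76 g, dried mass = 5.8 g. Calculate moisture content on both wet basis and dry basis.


Moisture lost = 6.76 - 5.8 = 0.96 g
Wet basis MC = 0.96 / 6.76 x 100 = 14.2%
Dry basis MC = 0.96 / 5.8 x 100 = 16.6%


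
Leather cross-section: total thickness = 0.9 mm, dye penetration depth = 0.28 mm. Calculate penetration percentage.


31.1%

Penetration% = 0.28 / 0.9 x 100
Penetration = 31.1%


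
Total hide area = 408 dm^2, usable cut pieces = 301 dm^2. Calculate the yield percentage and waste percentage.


Yield = 73.8%
Waste = 26.2%

Yield = 301 / 408 x 100 = 73.8%
Waste = 408 - 301 = 107 dm^2
Waste% = 100 - 73.8 = 26.2%


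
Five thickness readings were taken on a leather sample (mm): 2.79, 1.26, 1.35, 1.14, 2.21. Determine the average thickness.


Sum = 2.79 + 1.26 + 1.35 + 1.14 + 2.21 = 8.75
Average = 8.75 / 5 = 1.75 mm


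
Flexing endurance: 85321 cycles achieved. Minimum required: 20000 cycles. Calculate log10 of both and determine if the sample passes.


log10(85321) = 4.93
log10(20000) = 4.30
Passes: Yes


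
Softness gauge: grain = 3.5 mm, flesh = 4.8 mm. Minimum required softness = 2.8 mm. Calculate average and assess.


Average softness = 4.15 mm
Meets requirement: Yes

Average = (3.5 + 4.8) / 2 = 4.15 mm
Minimum = 2.8 mm
Meets requirement: Yes


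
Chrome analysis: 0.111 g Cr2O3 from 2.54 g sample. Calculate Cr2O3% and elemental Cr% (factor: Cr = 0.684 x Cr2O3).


Cr2O3 = 4.37%
Cr = 2.99%


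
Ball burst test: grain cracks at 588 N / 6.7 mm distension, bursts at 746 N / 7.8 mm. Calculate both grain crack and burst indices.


Crack index = 588 / 6.7 = 87.8 N/mm
Burst index = 746 / 7.8 = 95.6 N/mm


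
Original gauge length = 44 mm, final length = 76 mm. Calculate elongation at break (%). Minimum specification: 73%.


Elongation = 72.7%
Meets spec: No

Extension = 76 - 44 = 32 mm
Elongation = 32 / 44 x 100 = 72.7%
Minimum required: 73%
Meets specification: No


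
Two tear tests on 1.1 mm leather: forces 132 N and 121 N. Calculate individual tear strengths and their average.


Tear 1 = 132 / 1.1 = 120.0 N/mm
Tear 2 = 121 / 1.1 = 110.0 N/mm
Average = (120.0 + 110.0) / 2 = 115.0 N/mm


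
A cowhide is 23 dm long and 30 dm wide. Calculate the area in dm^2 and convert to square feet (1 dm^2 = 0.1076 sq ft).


690 dm^2
74.24 sq ft

Area = 23 x 30 = 690 dm^2
Conversion: 690 x 0.1076 = 74.24 sq ft


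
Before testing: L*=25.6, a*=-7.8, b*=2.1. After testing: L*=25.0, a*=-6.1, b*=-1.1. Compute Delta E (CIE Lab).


dL = 25.0 - 25.6 = -0.6
da = -6.1 - (-7.8) = 1.7
db = -1.1 - 2.1 = -3.2
dE = sqrt((-0.6)^2 + (1.7)^2 + (-3.2)^2) = 3.67


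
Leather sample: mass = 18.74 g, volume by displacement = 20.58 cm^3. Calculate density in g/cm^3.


0.911 g/cm^3


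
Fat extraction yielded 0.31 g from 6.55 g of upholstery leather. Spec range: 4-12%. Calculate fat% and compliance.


Fat content = 4.7%
Compliant: Yes

Fat% = 0.31 / 6.55 x 100 = 4.7%
Spec range: 4-12%
Compliant: Yes


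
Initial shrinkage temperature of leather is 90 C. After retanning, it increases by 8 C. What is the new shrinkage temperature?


New Ts = 90 + 8 = 98 C


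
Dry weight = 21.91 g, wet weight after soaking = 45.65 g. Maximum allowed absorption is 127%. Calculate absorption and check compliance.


Absorption = 108.4%
Compliant: Yes


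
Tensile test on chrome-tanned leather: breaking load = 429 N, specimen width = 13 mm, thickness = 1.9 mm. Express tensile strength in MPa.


Cross-section = 13 x 1.9 = 24.7 mm^2
TS = 429 / 24.7 = 17.37 MPa
(1 N/mm^2 = 1 MPa)


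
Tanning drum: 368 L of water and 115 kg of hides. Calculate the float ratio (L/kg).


Float ratio = water / hide weight
Ratio = 368 / 115 = 3.2


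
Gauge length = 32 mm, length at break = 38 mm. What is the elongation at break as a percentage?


18.8%

Extension = 38 - 32 = 6 mm
Elongation = 6 / 32 x 100 = 18.8%


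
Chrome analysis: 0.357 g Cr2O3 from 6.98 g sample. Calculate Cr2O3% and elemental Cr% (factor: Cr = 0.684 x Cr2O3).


Cr2O3% = 0.357 / 6.98 x 100 = 5.11%
Cr% = 5.11 x 0.684 = 3.50%


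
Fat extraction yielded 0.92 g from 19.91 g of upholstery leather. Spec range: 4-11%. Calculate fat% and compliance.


Fat% = 0.92 / 19.91 x 100 = 4.6%
Spec range: 4-11%
Compliant: Yes


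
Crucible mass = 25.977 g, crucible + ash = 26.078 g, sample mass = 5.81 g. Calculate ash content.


Ash mass = 26.078 - 25.977 = 0.101 g
Ash% = 0.101 / 5.81 x 100 = 1.74%


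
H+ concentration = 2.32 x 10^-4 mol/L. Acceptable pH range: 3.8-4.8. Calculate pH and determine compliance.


pH = 3.63
Compliant: No


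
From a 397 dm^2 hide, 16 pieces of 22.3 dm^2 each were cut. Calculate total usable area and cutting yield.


Total usable = 16 x 22.3 = 356.8 dm^2
Yield = 356.8 / 397 x 100 = 89.9%


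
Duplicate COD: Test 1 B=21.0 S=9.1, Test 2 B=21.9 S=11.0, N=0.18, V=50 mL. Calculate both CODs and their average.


COD1 = (21.0 - 9.1) x 0.18 x 8000 / 50 = 342.7 mg/L
COD2 = (21.9 - 11.0) x 0.18 x 8000 / 50 = 313.9 mg/L
Average = (342.7 + 313.9) / 2 = 328.3 mg/L


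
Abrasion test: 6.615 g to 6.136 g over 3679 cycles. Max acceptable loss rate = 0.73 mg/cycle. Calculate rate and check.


Rate = 0.130 mg/cycle
Passes: Yes


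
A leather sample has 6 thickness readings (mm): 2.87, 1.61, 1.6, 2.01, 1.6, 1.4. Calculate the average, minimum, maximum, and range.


Average = 1.85 mm
Min = 1.4 mm
Max = 2.87 mm
Range = 1.47 mm


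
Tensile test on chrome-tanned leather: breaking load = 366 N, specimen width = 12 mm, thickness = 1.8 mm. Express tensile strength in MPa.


Cross-section = 12 x 1.8 = 21.6 mm^2
TS = 366 / 21.6 = 16.94 MPa
(1 N/mm^2 = 1 MPa)


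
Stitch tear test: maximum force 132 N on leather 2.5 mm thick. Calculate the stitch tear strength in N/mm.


52.8 N/mm

Stitch tear strength = force / thickness
STS = 132 / 2.5 = 52.8 N/mm


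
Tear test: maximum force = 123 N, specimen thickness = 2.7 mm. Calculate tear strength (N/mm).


45.6 N/mm


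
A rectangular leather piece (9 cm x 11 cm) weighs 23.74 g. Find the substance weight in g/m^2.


Area = 9 x 11 = 99 cm^2
SW = 23.74 / 99 x 10000 = 2398.0 g/m^2


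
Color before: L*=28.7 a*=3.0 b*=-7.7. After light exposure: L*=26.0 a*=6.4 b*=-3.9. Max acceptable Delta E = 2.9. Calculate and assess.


dL = -2.7, da = 3.4, db = 3.8
dE = sqrt((-2.7)^2 + (3.4)^2 + (3.8)^2) = 5.77
Max = 2.9
Passes: No


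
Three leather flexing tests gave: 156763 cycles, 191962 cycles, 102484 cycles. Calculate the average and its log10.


Average = 150403 cycles
log10 = 5.18


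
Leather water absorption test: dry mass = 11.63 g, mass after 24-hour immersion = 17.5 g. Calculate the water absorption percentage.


50.5%


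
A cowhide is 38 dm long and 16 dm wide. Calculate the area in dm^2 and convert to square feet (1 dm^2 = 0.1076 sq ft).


608 dm^2
65.42 sq ft


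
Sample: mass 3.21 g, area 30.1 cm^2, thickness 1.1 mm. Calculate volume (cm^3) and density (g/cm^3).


Volume = 3.311 cm^3
Density = 0.969 g/cm^3

Thickness in cm = 1.1 / 10 = 0.11 cm
Volume = 30.1 x 0.11 = 3.311 cm^3
Density = 3.21 / 3.311 = 0.969 g/cm^3


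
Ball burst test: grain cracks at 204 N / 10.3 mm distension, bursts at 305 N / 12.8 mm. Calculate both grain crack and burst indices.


Crack index = 19.8 N/mm
Burst index = 23.8 N/mm

Crack index = 204 / 10.3 = 19.8 N/mm
Burst index = 305 / 12.8 = 23.8 N/mm


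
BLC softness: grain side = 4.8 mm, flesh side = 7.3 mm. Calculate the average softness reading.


6.05 mm

Average = (4.8 + 7.3) / 2
Average = 6.05 mm


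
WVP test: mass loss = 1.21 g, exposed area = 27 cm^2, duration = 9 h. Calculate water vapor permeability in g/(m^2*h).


49.79 g/(m^2*h)


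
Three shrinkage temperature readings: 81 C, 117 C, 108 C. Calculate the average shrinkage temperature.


102.0 C

Average = (81 + 117 + 108) / 3
Average = 306 / 3 = 102.0 C


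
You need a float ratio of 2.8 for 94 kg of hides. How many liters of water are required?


263.2 L

Water = hide weight x target ratio
Water = 94 x 2.8 = 263.2 L


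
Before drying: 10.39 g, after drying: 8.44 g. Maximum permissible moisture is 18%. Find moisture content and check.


Moisture content = 18.8%
Acceptable: No

MC = (10.39 - 8.44) / 10.39 x 100 = 18.8%
Maximum: 18%
Acceptable: No


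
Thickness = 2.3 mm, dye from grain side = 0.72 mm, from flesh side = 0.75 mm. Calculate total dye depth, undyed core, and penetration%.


Total dyed = 0.72 + 0.75 = 1.47 mm
Undyed core = 2.3 - 1.47 = 0.83 mm
Penetration = 1.47 / 2.3 x 100 = 63.9%


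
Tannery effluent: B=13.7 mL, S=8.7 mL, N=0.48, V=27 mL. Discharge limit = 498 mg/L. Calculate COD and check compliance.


COD = 711.1 mg/L
Compliant: No

COD = (13.7 - 8.7) x 0.48 x 8000 / 27 = 711.1 mg/L
Limit: 498 mg/L
Compliant: No


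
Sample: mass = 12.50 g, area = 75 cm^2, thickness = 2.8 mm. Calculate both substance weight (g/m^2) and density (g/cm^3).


Substance weight = 1666.7 g/m^2
Density = 0.595 g/cm^3

SW = 12.50 / 75 x 10000 = 1666.7 g/m^2
Volume = 75 x 2.8 / 10 = 21.00 cm^3
Density = 12.50 / 21.00 = 0.595 g/cm^3


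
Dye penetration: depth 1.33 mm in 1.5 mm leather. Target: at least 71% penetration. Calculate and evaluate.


Penetration = 1.33 / 1.5 x 100 = 88.7%
Target: 71%
Meets target: Yes


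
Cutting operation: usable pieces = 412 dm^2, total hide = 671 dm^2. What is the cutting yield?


Yield = usable / total x 100
Yield = 412 / 671 x 100 = 61.4%


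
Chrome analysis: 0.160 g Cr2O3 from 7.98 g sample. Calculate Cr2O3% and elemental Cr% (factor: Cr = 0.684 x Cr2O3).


Cr2O3 = 2.01%
Cr = 1.37%

Cr2O3% = 0.160 / 7.98 x 100 = 2.01%
Cr% = 2.01 x 0.684 = 1.37%


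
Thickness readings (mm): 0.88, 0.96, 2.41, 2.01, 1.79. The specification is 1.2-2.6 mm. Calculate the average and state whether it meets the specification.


Average = 1.61 mm
Within specification: Yes

Sum = 8.05
Average = 8.05 / 5 = 1.61 mm
Specification range: 1.2 to 2.6 mm
Within spec: Yes


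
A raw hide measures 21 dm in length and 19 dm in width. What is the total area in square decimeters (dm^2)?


399 dm^2


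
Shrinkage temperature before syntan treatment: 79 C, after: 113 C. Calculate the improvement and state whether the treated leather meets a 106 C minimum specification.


Improvement = 113 - 79 = 34 C
Spec check: 113 C >= 106 C? Yes


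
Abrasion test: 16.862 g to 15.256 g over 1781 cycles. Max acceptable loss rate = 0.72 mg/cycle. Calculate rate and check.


Loss = 16.862 - 15.256 = 1.606 g
Rate = 1.606 g / 1781 cycles x 1000 = 0.902 mg/cycle
Max = 0.72 mg/cycle
Passes: No


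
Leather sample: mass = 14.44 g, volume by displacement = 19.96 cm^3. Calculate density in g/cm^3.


Density = mass / volume
Density = 14.44 / 19.96 = 0.723 g/cm^3


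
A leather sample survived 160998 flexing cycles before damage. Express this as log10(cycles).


5.21

log10(160998) = 5.21


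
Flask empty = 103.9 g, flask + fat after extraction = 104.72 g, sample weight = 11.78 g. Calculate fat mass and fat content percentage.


Fat mass = 0.82 g
Fat content = 7.0%


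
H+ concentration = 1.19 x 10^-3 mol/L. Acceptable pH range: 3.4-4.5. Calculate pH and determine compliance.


pH = 2.92
Compliant: No

pH = -log10(1.19 x 10^-3) = 2.92
Range: 3.4 to 4.5
Compliant: No


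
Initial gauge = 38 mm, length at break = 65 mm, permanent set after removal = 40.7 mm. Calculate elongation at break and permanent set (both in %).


Elongation at break = (65 - 38) / 38 x 100 = 71.1%
Permanent set = (40.7 - 38) / 38 x 100 = 7.1%


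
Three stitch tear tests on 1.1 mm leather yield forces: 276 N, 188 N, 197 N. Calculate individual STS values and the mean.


STS1 = 276 / 1.1 = 250.9 N/mm
STS2 = 188 / 1.1 = 170.9 N/mm
STS3 = 197 / 1.1 = 179.1 N/mm
Mean = (250.9 + 170.9 + 179.1) / 3 = 200.3 N/mm


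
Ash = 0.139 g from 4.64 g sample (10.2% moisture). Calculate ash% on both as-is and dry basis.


As-is ash% = 0.139 / 4.64 x 100 = 3.00%
Dry mass = 4.64 x (100 - 10.2) / 100 = 4.16672 g
Dry-basis ash% = 0.139 / 4.16672 x 100 = 3.34%


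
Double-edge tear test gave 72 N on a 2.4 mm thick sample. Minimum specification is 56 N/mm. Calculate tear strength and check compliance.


Tear strength = 30.0 N/mm
Compliant: No

Tear strength = 72 / 2.4 = 30.0 N/mm
Required minimum = 56 N/mm
Compliant: No


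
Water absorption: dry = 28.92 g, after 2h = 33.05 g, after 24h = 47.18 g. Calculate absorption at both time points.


WA (2h) = (33.05 - 28.92) / 28.92 x 100 = 14.3%
WA (24h) = (47.18 - 28.92) / 28.92 x 100 = 63.1%


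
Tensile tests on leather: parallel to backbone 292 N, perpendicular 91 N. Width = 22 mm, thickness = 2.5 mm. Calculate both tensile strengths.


Parallel = 5.31 N/mm^2
Perpendicular = 1.65 N/mm^2

Area = 22 x 2.5 = 55.0 mm^2
TS (parallel) = 292 / 55.0 = 5.31 N/mm^2
TS (perpendicular) = 91 / 55.0 = 1.65 N/mm^2


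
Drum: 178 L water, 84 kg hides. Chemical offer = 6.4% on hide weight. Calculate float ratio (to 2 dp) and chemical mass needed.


Float ratio = 2.12
Chemical needed = 5.376 kg

Float ratio = 178 / 84 = 2.12
Chemical = 84 x 6.4 / 100 = 5.376 kg


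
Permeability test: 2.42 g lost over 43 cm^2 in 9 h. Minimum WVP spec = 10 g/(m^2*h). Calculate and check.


WVP = 2.42 / (43 x 9) x 10000 = 62.53 g/(m^2*h)
Minimum: 10 g/(m^2*h)
Meets spec: Yes


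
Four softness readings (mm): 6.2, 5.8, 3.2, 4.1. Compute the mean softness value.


4.83 mm


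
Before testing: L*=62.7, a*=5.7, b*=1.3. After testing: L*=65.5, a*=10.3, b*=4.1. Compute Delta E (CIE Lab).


Delta E = 6.07

dL = 65.5 - 62.7 = 2.8
da = 10.3 - 5.7 = 4.6
db = 4.1 - 1.3 = 2.8
dE = sqrt((2.8)^2 + (4.6)^2 + (2.8)^2) = 6.07


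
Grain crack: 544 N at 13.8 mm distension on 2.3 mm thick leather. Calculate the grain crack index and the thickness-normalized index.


Crack index = 39.4 N/mm
Normalized index = 17.1 N/mm per mm


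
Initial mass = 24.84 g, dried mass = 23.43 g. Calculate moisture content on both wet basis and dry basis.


Wet basis = 5.7%
Dry basis = 6.0%

Moisture lost = 24.84 - 23.43 = 1.41 g
Wet basis MC = 1.41 / 24.84 x 100 = 5.7%
Dry basis MC = 1.41 / 23.43 x 100 = 6.0%


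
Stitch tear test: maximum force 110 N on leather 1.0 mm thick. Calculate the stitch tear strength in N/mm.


Stitch tear strength = force / thickness
STS = 110 / 1.0 = 110.0 N/mm


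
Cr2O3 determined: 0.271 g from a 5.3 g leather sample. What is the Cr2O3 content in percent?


Cr2O3% = 0.271 / 5.3 x 100
Cr2O3% = 5.11%


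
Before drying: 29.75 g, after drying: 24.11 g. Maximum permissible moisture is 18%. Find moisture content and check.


Moisture content = 19.0%
Acceptable: No

MC = (29.75 - 24.11) / 29.75 x 100 = 19.0%
Maximum: 18%
Acceptable: No


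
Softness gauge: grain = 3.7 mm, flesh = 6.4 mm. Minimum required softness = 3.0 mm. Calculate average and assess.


Average softness = 5.05 mm
Meets requirement: Yes

Average = (3.7 + 6.4) / 2 = 5.05 mm
Minimum = 3.0 mm
Meets requirement: Yes


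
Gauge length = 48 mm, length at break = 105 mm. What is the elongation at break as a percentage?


118.8%

Extension = 105 - 48 = 57 mm
Elongation = 57 / 48 x 100 = 118.8%


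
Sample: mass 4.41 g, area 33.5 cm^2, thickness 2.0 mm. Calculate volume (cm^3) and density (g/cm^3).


Thickness in cm = 2.0 / 10 = 0.20 cm
Volume = 33.5 x 0.20 = 6.700 cm^3
Density = 4.41 / 6.700 = 0.658 g/cm^3


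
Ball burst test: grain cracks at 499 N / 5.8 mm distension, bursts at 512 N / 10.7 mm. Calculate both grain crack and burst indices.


Crack index = 86.0 N/mm
Burst index = 47.9 N/mm


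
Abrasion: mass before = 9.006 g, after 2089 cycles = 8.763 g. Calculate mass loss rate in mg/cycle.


0.116 mg/cycle

Mass loss = 9.006 - 8.763 = 0.243 g
Rate = 0.243 / 2089 x 1000 = 0.116 mg/cycle


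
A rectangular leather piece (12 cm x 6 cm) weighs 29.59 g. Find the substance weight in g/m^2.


Area = 12 x 6 = 72 cm^2
SW = 29.59 / 72 x 10000 = 4109.7 g/m^2


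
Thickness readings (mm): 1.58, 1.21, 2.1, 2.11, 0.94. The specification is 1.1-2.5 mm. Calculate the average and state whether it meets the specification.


Sum = 7.94
Average = 7.94 / 5 = 1.59 mm
Specification range: 1.1 to 2.5 mm
Within spec: Yes


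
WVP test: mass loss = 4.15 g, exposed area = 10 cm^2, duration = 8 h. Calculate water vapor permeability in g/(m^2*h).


WVP = mass_loss / (area x time) x 10000
WVP = 4.15 / (10 x 8) x 10000
WVP = 4.15 / 80 x 10000 = 518.75 g/(m^2*h)


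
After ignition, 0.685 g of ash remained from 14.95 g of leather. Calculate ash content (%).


Ash% = 0.685 / 14.95 x 100
Ash% = 4.58%


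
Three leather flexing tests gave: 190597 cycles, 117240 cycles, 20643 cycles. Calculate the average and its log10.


Average = (190597 + 117240 + 20643) / 3 = 109493 cycles
log10(109493) = 5.04


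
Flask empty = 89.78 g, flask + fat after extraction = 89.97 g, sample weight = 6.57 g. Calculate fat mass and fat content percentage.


Fat mass = 89.97 - 89.78 = 0.19 g
Fat% = 0.19 / 6.57 x 100 = 2.9%


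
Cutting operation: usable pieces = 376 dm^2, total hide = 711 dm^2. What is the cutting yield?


Yield = usable / total x 100
Yield = 376 / 711 x 100 = 52.9%


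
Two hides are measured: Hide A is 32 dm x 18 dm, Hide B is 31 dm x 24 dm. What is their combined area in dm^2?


1320 dm^2

Hide A area = 32 x 18 = 576 dm^2
Hide B area = 31 x 24 = 744 dm^2
Total = 576 + 744 = 1320 dm^2


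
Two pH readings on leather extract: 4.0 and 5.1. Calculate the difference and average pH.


Difference = 1.1
Average pH = 4.55

Difference = |4.0 - 5.1| = 1.1
Average = (4.0 + 5.1) / 2 = 4.55


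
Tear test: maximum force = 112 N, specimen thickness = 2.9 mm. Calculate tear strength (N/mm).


Tear strength = force / thickness
Tear = 112 / 2.9 = 38.6 N/mm


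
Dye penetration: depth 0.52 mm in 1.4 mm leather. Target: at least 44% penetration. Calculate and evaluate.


Penetration = 0.52 / 1.4 x 100 = 37.1%
Target: 44%
Meets target: No


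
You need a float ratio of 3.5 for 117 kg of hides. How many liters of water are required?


Water = hide weight x target ratio
Water = 117 x 3.5 = 409.5 L


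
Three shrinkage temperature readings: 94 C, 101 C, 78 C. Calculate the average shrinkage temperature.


91.0 C


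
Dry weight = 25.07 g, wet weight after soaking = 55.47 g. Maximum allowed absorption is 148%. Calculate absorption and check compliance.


WA = (55.47 - 25.07) / 25.07 x 100 = 121.3%
Maximum allowed: 148%
Compliant: Yes


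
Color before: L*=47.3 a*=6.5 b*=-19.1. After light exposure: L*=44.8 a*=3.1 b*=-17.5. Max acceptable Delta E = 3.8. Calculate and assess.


dL = -2.5, da = -3.4, db = 1.6
dE = sqrt((-2.5)^2 + (-3.4)^2 + (1.6)^2) = 4.51
Max = 3.8
Passes: No


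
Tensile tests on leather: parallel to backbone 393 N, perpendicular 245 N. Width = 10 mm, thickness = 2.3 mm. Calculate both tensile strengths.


Parallel = 17.09 N/mm^2
Perpendicular = 10.65 N/mm^2

Area = 10 x 2.3 = 23.0 mm^2
TS (parallel) = 393 / 23.0 = 17.09 N/mm^2
TS (perpendicular) = 245 / 23.0 = 10.65 N/mm^2


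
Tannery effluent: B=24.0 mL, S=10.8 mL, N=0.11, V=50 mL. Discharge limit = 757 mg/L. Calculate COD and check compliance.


COD = 232.3 mg/L
Compliant: Yes


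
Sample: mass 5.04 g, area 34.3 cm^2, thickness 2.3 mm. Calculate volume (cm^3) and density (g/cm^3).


Thickness in cm = 2.3 / 10 = 0.23 cm
Volume = 34.3 x 0.23 = 7.889 cm^3
Density = 5.04 / 7.889 = 0.639 g/cm^3


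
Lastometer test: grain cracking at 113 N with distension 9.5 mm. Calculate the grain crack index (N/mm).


Grain crack index = force / distension
Index = 113 / 9.5 = 11.9 N/mm


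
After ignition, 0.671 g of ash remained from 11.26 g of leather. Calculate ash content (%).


5.96%

Ash% = 0.671 / 11.26 x 100
Ash% = 5.96%


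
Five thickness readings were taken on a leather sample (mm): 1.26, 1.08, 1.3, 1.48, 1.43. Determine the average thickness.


Sum = 1.26 + 1.08 + 1.3 + 1.48 + 1.43 = 6.55
Average = 6.55 / 5 = 1.31 mm


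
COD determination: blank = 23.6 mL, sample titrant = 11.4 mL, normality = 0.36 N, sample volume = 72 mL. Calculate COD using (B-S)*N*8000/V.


COD = (23.6 - 11.4) x 0.36 x 8000 / 72
COD = 12.2 x 0.36 x 8000 / 72
COD = 488.0 mg/L


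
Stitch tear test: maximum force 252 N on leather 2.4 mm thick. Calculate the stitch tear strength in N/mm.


105.0 N/mm

Stitch tear strength = force / thickness
STS = 252 / 2.4 = 105.0 N/mm


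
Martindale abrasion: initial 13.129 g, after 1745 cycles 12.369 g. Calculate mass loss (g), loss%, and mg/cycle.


Loss = 13.129 - 12.369 = 0.760 g
Loss% = 0.760 / 13.129 x 100 = 5.79%
Rate = 0.760 / 1745 x 1000 = 0.436 mg/cycle


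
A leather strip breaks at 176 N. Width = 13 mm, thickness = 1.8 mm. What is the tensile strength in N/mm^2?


Cross-sectional area = 13 x 1.8 = 23.4 mm^2
Tensile strength = 176 / 23.4 = 7.52 N/mm^2


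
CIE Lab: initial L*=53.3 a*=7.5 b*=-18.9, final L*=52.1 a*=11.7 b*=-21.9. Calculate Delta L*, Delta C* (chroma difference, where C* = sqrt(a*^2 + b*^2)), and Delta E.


Delta L* = 52.1 - 53.3 = -1.2
C1* = sqrt((7.5)^2 + (-18.9)^2) = 20.334
C2* = sqrt((11.7)^2 + (-21.9)^2) = 24.829
Delta C* = 24.829 - 20.334 = 4.50
Delta E = sqrt((-1.2)^2 + (4.2)^2 + (-3.0)^2) = 5.30


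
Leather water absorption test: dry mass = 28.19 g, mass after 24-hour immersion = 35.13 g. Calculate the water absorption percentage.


24.6%

Water absorbed = 35.13 - 28.19 = 6.94 g
WA% = 6.94 / 28.19 x 100 = 24.6%


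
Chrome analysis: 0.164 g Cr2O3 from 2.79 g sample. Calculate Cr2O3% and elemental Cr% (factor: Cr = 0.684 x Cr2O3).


Cr2O3% = 0.164 / 2.79 x 100 = 5.88%
Cr% = 5.88 x 0.684 = 4.02%


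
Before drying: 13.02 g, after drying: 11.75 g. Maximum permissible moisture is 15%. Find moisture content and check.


Moisture content = 9.8%
Acceptable: Yes

MC = (13.02 - 11.75) / 13.02 x 100 = 9.8%
Maximum: 15%
Acceptable: Yes


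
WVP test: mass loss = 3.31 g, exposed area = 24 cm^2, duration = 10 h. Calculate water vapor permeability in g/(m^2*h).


WVP = mass_loss / (area x time) x 10000
WVP = 3.31 / (24 x 10) x 10000
WVP = 3.31 / 240 x 10000 = 137.92 g/(m^2*h)


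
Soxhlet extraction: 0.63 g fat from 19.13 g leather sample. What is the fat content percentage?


Fat content = 0.63 / 19.13 x 100
Fat = 3.3%


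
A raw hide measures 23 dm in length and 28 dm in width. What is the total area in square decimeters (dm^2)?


Area = length x width
Area = 23 x 28 = 644 dm^2


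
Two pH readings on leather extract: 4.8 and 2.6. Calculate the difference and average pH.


Difference = |4.8 - 2.6| = 2.2
Average = (4.8 + 2.6) / 2 = 3.70


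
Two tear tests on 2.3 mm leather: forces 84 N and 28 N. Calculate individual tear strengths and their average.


Tear 1 = 36.5 N/mm
Tear 2 = 12.2 N/mm
Average = 24.4 N/mm

Tear 1 = 84 / 2.3 = 36.5 N/mm
Tear 2 = 28 / 2.3 = 12.2 N/mm
Average = (36.5 + 12.2) / 2 = 24.4 N/mm


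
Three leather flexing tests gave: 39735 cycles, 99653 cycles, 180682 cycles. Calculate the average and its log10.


Average = 106690 cycles
log10 = 5.03


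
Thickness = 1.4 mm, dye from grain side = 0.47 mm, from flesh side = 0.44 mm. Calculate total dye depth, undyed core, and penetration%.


Total dyed = 0.91 mm
Undyed core = 0.49 mm
Penetration = 65.0%

Total dyed = 0.47 + 0.44 = 0.91 mm
Undyed core = 1.4 - 0.91 = 0.49 mm
Penetration = 0.91 / 1.4 x 100 = 65.0%


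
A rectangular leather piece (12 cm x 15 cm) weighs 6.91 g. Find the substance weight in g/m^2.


Area = 12 x 15 = 180 cm^2
SW = 6.91 / 180 x 10000 = 383.9 g/m^2


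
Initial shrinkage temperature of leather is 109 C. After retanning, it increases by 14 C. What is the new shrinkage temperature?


New Ts = 109 + 14 = 123 C


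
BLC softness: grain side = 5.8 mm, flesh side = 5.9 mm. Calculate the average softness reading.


Average = (5.8 + 5.9) / 2
Average = 5.85 mm


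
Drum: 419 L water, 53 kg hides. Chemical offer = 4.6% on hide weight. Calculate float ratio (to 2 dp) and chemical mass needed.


Float ratio = 419 / 53 = 7.91
Chemical = 53 x 4.6 / 100 = 2.438 kg


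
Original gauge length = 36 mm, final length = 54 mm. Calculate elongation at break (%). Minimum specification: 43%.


Extension = 54 - 36 = 18 mm
Elongation = 18 / 36 x 100 = 50.0%
Minimum required: 43%
Meets specification: Yes


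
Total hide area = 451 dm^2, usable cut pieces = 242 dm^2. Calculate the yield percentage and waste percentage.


Yield = 53.7%
Waste = 46.3%

Yield = 242 / 451 x 100 = 53.7%
Waste = 451 - 242 = 209 dm^2
Waste% = 100 - 53.7 = 46.3%


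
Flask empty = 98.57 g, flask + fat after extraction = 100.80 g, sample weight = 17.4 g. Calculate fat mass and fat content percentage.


Fat mass = 100.80 - 98.57 = 2.23 g
Fat% = 2.23 / 17.4 x 100 = 12.8%


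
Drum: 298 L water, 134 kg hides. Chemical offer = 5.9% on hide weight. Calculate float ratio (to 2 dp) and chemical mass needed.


Float ratio = 298 / 134 = 2.22
Chemical = 134 x 5.9 / 100 = 7.906 kg


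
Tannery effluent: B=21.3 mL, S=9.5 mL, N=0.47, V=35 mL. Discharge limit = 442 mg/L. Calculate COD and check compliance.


COD = (21.3 - 9.5) x 0.47 x 8000 / 35 = 1267.7 mg/L
Limit: 442 mg/L
Compliant: No


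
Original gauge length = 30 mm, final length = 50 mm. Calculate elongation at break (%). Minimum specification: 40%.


Elongation = 66.7%
Meets spec: Yes

Extension = 50 - 30 = 20 mm
Elongation = 20 / 30 x 100 = 66.7%
Minimum required: 40%
Meets specification: Yes


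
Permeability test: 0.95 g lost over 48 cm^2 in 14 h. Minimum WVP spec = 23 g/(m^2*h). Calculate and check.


WVP = 0.95 / (48 x 14) x 10000 = 14.14 g/(m^2*h)
Minimum: 23 g/(m^2*h)
Meets spec: No


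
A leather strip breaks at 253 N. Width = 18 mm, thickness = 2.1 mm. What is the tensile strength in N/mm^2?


Cross-sectional area = 18 x 2.1 = 37.8 mm^2
Tensile strength = 253 / 37.8 = 6.69 N/mm^2


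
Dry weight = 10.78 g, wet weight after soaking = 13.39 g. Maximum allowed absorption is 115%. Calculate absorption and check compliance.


WA = (13.39 - 10.78) / 10.78 x 100 = 24.2%
Maximum allowed: 115%
Compliant: Yes


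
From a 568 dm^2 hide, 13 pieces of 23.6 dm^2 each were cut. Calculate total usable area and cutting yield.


Total usable = 13 x 23.6 = 306.8 dm^2
Yield = 306.8 / 568 x 100 = 54.0%


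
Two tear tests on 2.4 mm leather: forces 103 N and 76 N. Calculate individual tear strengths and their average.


Tear 1 = 103 / 2.4 = 42.9 N/mm
Tear 2 = 76 / 2.4 = 31.7 N/mm
Average = (42.9 + 31.7) / 2 = 37.3 N/mm


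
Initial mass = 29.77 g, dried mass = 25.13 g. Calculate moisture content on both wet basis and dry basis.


Wet basis = 15.6%
Dry basis = 18.5%

Moisture lost = 29.77 - 25.13 = 4.64 g
Wet basis MC = 4.64 / 29.77 x 100 = 15.6%
Dry basis MC = 4.64 / 25.13 x 100 = 18.5%


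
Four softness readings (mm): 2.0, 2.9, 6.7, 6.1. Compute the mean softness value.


Sum = 2.0 + 2.9 + 6.7 + 6.1
Mean = 17.7 / 4 = 4.43 mm


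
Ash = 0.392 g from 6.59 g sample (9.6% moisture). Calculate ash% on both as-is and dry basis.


As-is ash% = 0.392 / 6.59 x 100 = 5.95%
Dry mass = 6.59 x (100 - 9.6) / 100 = 5.95736 g
Dry-basis ash% = 0.392 / 5.95736 x 100 = 6.58%


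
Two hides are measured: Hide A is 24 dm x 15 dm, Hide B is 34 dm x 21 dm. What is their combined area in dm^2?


Hide A area = 24 x 15 = 360 dm^2
Hide B area = 34 x 21 = 714 dm^2
Total = 360 + 714 = 1074 dm^2


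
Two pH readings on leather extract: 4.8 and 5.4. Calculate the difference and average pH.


Difference = 0.6
Average pH = 5.10


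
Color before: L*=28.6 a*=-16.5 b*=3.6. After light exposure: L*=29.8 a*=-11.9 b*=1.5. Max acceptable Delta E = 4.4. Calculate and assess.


dL = 1.2, da = 4.6, db = -2.1
dE = sqrt((1.2)^2 + (4.6)^2 + (-2.1)^2) = 5.20
Max = 4.4
Passes: No


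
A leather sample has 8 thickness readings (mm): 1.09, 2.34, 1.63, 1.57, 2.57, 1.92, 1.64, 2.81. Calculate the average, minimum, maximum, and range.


Average = 1.95 mm
Min = 1.09 mm
Max = 2.81 mm
Range = 1.72 mm

Sum = 15.57
Average = 15.57 / 8 = 1.95 mm
Minimum = 1.09 mm
Maximum = 2.81 mm
Range = 2.81 - 1.09 = 1.72 mm


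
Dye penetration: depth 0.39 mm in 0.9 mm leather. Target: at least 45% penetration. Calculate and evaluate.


Penetration = 43.3%
Meets target: No

Penetration = 0.39 / 0.9 x 100 = 43.3%
Target: 45%
Meets target: No


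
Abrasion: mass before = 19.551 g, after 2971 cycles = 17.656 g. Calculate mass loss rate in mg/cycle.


Mass loss = 19.551 - 17.656 = 1.895 g
Rate = 1.895 / 2971 x 1000 = 0.638 mg/cycle
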